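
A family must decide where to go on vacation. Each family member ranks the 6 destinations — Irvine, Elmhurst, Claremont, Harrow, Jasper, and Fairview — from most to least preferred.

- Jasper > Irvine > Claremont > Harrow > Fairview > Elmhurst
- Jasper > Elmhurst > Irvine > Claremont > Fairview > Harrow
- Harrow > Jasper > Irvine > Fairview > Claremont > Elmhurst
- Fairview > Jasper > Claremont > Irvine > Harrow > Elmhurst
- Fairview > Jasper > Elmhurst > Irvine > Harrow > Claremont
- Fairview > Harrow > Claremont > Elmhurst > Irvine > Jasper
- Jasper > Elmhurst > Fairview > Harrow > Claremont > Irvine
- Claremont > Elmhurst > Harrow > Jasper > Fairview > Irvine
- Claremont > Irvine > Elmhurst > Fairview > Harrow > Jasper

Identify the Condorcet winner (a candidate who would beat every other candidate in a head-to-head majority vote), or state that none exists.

Jasper

Head-to-head results (9 voters total):
Irvine vs Elmhurst: Elmhurst wins 5–4.
Irvine vs Claremont: Claremont wins 5–4.
Irvine vs Harrow: Irvine wins 5–4.
Irvine vs Jasper: Jasper wins 7–2.
Irvine vs Fairview: Fairview wins 5–4.
Elmhurst vs Claremont: Claremont wins 6–3.
Elmhurst vs Harrow: Elmhurst wins 5–4.
Elmhurst vs Jasper: Jasper wins 6–3.
Elmhurst vs Fairview: Fairview wins 5–4.
Claremont vs Harrow: Claremont wins 5–4.
Claremont vs Jasper: Jasper wins 6–3.
Claremont vs Fairview: Fairview wins 5–4.
Harrow vs Jasper: Jasper wins 5–4.
Harrow vs Fairview: Fairview wins 6–3.
Jasper vs Fairview: Jasper wins 5–4.
Jasper beats each rival — Irvine (7–2), Elmhurst (6–3), Claremont (6–3), Harrow (5–4), Fairview (5–4) — so Jasper is the Condorcet winner.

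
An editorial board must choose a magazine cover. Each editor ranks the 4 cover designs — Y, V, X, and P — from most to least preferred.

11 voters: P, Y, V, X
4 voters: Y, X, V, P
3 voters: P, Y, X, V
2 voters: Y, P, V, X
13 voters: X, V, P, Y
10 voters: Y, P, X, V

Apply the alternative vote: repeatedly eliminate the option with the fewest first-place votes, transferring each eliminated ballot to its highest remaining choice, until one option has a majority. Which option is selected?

P

Round 1: Y 16, P 14, X 13, V 0. V has the fewest and is eliminated.
Round 2: Y 16, P 14, X 13. X has the fewest and is eliminated.
Round 3: P 27, Y 16. P has a majority.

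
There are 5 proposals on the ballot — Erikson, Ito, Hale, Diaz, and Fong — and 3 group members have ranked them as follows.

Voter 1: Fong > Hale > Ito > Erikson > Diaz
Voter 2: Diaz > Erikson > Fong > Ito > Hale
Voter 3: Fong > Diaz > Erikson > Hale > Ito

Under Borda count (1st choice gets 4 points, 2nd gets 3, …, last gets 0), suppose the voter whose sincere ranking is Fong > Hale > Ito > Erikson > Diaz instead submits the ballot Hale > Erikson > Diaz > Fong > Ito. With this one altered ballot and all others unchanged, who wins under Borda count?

Diaz

Borda totals with the altered ballot: Erikson 8, Ito 1, Hale 5, Diaz 9, Fong 7.
The switch changes the winner from Fong to Diaz.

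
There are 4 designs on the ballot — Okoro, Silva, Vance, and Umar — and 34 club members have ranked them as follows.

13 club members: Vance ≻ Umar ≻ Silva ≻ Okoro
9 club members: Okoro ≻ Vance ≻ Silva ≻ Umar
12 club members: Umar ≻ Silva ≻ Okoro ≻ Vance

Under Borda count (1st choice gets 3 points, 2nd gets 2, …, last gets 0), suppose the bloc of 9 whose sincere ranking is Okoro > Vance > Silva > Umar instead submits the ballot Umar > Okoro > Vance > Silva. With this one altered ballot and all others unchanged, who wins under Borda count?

Umar

Borda totals with the altered ballot: Okoro 30, Silva 37, Vance 48, Umar 89.
The winner is unchanged: still Umar.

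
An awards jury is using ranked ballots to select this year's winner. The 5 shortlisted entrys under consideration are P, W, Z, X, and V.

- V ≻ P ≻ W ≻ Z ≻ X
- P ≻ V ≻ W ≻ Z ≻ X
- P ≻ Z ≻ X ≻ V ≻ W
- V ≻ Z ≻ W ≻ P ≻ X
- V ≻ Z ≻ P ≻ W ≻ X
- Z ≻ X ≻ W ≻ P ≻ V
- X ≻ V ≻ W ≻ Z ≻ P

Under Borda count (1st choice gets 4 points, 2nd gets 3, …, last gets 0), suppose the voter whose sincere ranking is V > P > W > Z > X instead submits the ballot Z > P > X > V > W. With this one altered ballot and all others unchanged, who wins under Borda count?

Z

Borda totals with the altered ballot: P 15, W 9, Z 19, X 11, V 16.
The switch changes the winner from V to Z.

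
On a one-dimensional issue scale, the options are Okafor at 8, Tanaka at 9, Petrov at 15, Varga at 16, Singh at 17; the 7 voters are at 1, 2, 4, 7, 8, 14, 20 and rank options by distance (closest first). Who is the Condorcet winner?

With single-peaked preferences on a line, the Condorcet winner is the candidate closest to the median voter.
The median voter (position 7) is closest to Okafor at 8.
Check: Okafor vs Petrov — voters closer to Okafor: 5 of 7.

Okafor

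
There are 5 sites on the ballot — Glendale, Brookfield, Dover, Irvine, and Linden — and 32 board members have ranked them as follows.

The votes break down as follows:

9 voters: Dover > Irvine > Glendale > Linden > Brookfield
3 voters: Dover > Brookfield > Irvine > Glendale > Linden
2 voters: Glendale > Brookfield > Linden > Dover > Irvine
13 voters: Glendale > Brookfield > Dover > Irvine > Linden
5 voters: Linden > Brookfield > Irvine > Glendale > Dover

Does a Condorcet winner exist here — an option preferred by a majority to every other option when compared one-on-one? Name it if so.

There is no Condorcet winner

Head-to-head results (32 voters total):
Glendale vs Brookfield: Glendale wins 24–8.
Glendale vs Dover: Glendale wins 20–12.
Glendale vs Irvine: Irvine wins 17–15.
Glendale vs Linden: Glendale wins 27–5.
Brookfield vs Dover: Brookfield wins 20–12.
Brookfield vs Irvine: Brookfield wins 23–9.
Brookfield vs Linden: Brookfield wins 18–14.
Dover vs Irvine: Dover wins 27–5.
Dover vs Linden: Dover wins 25–7.
Irvine vs Linden: Irvine wins 25–7.
No candidate beats all others: Glendale beats Brookfield beats Irvine beats Glendale, a majority cycle.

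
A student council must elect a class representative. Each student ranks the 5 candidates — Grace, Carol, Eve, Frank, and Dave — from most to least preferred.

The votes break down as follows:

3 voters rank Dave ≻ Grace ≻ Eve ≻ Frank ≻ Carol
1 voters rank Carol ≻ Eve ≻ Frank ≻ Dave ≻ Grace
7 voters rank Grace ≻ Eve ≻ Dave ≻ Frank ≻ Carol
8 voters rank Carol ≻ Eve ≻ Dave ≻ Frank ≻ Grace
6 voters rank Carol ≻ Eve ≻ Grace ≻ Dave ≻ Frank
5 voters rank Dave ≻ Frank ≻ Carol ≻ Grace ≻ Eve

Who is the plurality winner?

Carol

First-place vote totals:
  Grace: 7
  Carol: 15
  Eve: 0
  Frank: 0
  Dave: 8
Carol has the most first-place votes.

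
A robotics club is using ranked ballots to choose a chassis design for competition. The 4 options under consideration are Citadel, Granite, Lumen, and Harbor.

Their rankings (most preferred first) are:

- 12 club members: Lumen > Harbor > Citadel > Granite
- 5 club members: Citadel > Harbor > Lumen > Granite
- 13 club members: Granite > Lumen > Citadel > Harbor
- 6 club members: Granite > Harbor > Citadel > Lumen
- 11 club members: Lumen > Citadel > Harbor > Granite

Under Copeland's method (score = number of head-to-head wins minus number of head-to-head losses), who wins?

Lumen

Pairwise results:
  Citadel vs Granite: Citadel wins 28–19.
  Citadel vs Lumen: Lumen wins 36–11.
  Citadel vs Harbor: Citadel wins 29–18.
  Granite vs Lumen: Lumen wins 28–19.
  Granite vs Harbor: Harbor wins 28–19.
  Lumen vs Harbor: Lumen wins 36–11.
Copeland scores (wins − losses):
  Citadel: 2 − 1 = 1
  Granite: 0 − 3 = -3
  Lumen: 3 − 0 = 3
  Harbor: 1 − 2 = -1
Lumen has the best Copeland score.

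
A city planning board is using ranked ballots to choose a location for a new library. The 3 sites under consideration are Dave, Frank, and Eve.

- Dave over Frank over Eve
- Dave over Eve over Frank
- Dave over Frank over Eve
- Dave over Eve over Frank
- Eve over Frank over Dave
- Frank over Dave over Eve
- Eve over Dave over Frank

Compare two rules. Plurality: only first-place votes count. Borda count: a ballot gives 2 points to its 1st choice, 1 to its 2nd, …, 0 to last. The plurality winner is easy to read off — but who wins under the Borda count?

Plurality first-place counts: Dave 4, Frank 1, Eve 2 → Dave.
Borda totals: Dave 10, Frank 5, Eve 6 → Dave.

Dave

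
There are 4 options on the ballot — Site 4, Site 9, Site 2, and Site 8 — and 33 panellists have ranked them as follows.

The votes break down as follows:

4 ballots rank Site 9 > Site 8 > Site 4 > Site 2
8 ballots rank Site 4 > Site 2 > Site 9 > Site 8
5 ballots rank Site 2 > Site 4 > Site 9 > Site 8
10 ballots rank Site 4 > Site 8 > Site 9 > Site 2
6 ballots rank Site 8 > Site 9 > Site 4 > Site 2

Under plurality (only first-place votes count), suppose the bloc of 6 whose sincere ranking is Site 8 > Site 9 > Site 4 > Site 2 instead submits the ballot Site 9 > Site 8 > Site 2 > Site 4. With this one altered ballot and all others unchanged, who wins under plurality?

First-place totals with the altered ballot: Site 4 18, Site 9 10, Site 2 5, Site 8 0.
The winner is unchanged: still Site 4.

Site 4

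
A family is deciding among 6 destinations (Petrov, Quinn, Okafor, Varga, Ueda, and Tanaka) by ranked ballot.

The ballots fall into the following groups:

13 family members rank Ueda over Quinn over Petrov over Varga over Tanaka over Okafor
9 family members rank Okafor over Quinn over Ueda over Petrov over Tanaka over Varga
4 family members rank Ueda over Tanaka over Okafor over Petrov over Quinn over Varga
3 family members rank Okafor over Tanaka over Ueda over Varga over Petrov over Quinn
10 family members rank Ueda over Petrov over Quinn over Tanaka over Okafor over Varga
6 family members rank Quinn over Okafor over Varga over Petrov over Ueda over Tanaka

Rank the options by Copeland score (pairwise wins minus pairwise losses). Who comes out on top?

Pairwise results:
  Petrov vs Quinn: Quinn wins 28–17.
  Petrov vs Okafor: Petrov wins 23–22.
  Petrov vs Varga: Petrov wins 36–9.
  Petrov vs Ueda: Ueda wins 39–6.
  Petrov vs Tanaka: Petrov wins 38–7.
  Quinn vs Okafor: Quinn wins 29–16.
  Quinn vs Varga: Quinn wins 42–3.
  Quinn vs Ueda: Ueda wins 30–15.
  Quinn vs Tanaka: Quinn wins 38–7.
  Okafor vs Varga: Okafor wins 32–13.
  Okafor vs Ueda: Ueda wins 27–18.
  Okafor vs Tanaka: Tanaka wins 27–18.
  Varga vs Ueda: Ueda wins 39–6.
  Varga vs Tanaka: Tanaka wins 26–19.
  Ueda vs Tanaka: Ueda wins 42–3.
Copeland scores (wins − losses):
  Petrov: 3 − 2 = 1
  Quinn: 4 − 1 = 3
  Okafor: 1 − 4 = -3
  Varga: 0 − 5 = -5
  Ueda: 5 − 0 = 5
  Tanaka: 2 − 3 = -1
Ueda has the best Copeland score.

Ueda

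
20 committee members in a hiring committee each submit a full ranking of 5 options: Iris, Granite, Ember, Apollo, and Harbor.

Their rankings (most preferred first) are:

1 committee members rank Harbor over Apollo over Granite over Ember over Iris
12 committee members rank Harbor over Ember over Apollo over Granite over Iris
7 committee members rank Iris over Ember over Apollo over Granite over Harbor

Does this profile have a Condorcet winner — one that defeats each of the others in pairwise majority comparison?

Head-to-head results (20 voters total):
Iris vs Granite: Granite wins 13–7.
Iris vs Ember: Ember wins 13–7.
Iris vs Apollo: Apollo wins 13–7.
Iris vs Harbor: Harbor wins 13–7.
Granite vs Ember: Ember wins 19–1.
Granite vs Apollo: Apollo wins 20–0.
Granite vs Harbor: Harbor wins 13–7.
Ember vs Apollo: Ember wins 19–1.
Ember vs Harbor: Harbor wins 13–7.
Apollo vs Harbor: Harbor wins 13–7.
Harbor beats each rival — Iris (13–7), Granite (13–7), Ember (13–7), Apollo (13–7) — so Harbor is the Condorcet winner.

Yes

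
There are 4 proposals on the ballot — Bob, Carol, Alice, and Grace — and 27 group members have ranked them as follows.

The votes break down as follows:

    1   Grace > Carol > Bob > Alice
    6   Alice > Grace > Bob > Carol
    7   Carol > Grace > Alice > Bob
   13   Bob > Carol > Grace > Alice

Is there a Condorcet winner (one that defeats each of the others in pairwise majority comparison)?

No

Head-to-head results (27 voters total):
Bob vs Carol: Bob wins 19–8.
Bob vs Alice: Bob wins 14–13.
Bob vs Grace: Grace wins 14–13.
Carol vs Alice: Carol wins 21–6.
Carol vs Grace: Carol wins 20–7.
Alice vs Grace: Grace wins 21–6.
No candidate beats all others: Bob beats Carol beats Grace beats Bob, a majority cycle.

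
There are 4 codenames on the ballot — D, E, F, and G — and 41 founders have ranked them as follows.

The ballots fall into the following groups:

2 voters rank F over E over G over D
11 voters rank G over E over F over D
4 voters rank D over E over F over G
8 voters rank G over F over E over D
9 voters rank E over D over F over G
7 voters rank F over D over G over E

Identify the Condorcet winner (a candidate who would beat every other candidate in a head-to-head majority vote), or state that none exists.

No Condorcet winner

Head-to-head results (41 voters total):
D vs E: E wins 30–11.
D vs F: F wins 28–13.
D vs G: G wins 21–20.
E vs F: E wins 24–17.
E vs G: G wins 26–15.
F vs G: F wins 22–19.
No candidate beats all others: E beats F beats G beats E, a majority cycle.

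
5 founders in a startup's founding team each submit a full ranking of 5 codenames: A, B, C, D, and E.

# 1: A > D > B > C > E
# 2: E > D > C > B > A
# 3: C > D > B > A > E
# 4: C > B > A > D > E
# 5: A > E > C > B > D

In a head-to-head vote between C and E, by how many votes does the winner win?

1

Ballots ranking C above E: 3.
Ballots ranking E above C: 2.
C wins 3–2, a margin of 1.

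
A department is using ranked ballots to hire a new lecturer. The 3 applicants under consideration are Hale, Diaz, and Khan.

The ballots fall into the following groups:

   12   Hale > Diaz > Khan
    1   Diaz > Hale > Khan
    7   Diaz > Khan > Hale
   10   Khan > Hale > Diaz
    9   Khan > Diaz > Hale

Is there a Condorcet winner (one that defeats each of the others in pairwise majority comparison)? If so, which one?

There is no Condorcet winner

Head-to-head results (39 voters total):
Hale vs Diaz: Hale wins 22–17.
Hale vs Khan: Khan wins 26–13.
Diaz vs Khan: Diaz wins 20–19.
No candidate beats all others: Hale beats Diaz beats Khan beats Hale, a majority cycle.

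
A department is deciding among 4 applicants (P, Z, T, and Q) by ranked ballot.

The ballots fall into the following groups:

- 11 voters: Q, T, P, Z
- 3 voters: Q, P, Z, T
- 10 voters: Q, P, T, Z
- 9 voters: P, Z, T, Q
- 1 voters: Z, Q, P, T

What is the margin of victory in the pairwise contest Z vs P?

32

Ballots ranking Z above P: 1.
Ballots ranking P above Z: 11+3+10+9 = 33.
P wins 33–1, a margin of 32.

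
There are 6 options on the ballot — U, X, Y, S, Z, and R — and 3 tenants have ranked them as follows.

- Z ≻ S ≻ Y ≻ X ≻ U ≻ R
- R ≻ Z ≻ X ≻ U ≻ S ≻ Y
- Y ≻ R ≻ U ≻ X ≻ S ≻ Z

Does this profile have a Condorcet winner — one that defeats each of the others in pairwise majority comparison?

Head-to-head results (3 voters total):
U vs X: X wins 2–1.
U vs Y: Y wins 2–1.
U vs S: U wins 2–1.
U vs Z: Z wins 2–1.
U vs R: R wins 2–1.
X vs Y: Y wins 2–1.
X vs S: X wins 2–1.
X vs Z: Z wins 2–1.
X vs R: R wins 2–1.
Y vs S: S wins 2–1.
Y vs Z: Z wins 2–1.
Y vs R: Y wins 2–1.
S vs Z: Z wins 2–1.
S vs R: R wins 2–1.
Z vs R: R wins 2–1.
No candidate beats all others: U beats S beats Y beats U, a majority cycle.

No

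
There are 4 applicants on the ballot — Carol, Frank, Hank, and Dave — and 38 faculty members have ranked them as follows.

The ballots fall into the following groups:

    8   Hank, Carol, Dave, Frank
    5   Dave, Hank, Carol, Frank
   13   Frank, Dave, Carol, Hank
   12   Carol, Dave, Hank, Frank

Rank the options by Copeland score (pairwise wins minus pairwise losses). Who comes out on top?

Carol

Pairwise results:
  Carol vs Frank: Carol wins 25–13.
  Carol vs Hank: Carol wins 25–13.
  Carol vs Dave: Carol wins 20–18.
  Frank vs Hank: Hank wins 25–13.
  Frank vs Dave: Dave wins 25–13.
  Hank vs Dave: Dave wins 30–8.
Copeland scores (wins − losses):
  Carol: 3 − 0 = 3
  Frank: 0 − 3 = -3
  Hank: 1 − 2 = -1
  Dave: 2 − 1 = 1
Carol has the best Copeland score.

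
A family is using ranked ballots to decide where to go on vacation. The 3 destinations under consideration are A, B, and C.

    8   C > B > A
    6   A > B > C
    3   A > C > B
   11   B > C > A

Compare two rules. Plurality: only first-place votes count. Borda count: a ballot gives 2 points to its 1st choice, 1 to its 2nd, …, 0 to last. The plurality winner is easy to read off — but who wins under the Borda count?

Plurality first-place counts: A 9, B 11, C 8 → B.
Borda totals: A 18, B 36, C 30 → B.

B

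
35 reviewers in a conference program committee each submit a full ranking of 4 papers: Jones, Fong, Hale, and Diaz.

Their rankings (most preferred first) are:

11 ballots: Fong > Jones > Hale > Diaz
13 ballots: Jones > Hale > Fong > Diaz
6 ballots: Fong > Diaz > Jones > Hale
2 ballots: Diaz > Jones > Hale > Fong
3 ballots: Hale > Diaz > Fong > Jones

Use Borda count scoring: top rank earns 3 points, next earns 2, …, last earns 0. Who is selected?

Jones

Borda scores:
  Jones: 11·2 + 13·3 + 6·1 + 2·2 + 3·0 = 71
  Fong: 11·3 + 13·1 + 6·3 + 2·0 + 3·1 = 67
  Hale: 11·1 + 13·2 + 6·0 + 2·1 + 3·3 = 48
  Diaz: 11·0 + 13·0 + 6·2 + 2·3 + 3·2 = 24
Jones has the highest total.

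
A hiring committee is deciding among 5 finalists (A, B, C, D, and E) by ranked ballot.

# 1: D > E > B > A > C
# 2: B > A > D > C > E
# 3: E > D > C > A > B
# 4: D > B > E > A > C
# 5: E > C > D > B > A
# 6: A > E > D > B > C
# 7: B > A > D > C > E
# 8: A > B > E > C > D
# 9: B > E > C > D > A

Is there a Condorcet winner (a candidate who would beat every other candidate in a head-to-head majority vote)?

No

Head-to-head results (9 voters total):
A vs B: B wins 6–3.
A vs C: A wins 6–3.
A vs D: D wins 5–4.
A vs E: E wins 5–4.
B vs C: B wins 7–2.
B vs D: D wins 5–4.
B vs E: B wins 5–4.
C vs D: D wins 6–3.
C vs E: E wins 7–2.
D vs E: E wins 5–4.
No candidate beats all others: B beats E beats D beats B, a majority cycle.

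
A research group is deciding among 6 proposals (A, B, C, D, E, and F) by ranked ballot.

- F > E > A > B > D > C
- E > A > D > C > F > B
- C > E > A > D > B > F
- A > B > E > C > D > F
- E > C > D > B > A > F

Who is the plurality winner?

First-place vote totals:
  A: 1
  B: 0
  C: 1
  D: 0
  E: 2
  F: 1
E has the most first-place votes.

E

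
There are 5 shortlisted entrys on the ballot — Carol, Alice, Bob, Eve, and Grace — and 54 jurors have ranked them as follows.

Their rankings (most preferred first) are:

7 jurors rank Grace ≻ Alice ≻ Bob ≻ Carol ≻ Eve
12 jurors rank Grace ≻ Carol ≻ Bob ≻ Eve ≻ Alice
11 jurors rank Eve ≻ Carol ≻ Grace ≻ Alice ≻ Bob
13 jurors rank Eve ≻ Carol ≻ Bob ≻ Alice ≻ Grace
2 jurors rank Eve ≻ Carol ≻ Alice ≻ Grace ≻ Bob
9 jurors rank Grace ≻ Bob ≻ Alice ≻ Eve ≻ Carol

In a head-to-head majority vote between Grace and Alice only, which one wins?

Grace

Ballots ranking Grace above Alice: 7+12+11+9 = 39.
Ballots ranking Alice above Grace: 13+2 = 15.
Grace wins the head-to-head, 39–15.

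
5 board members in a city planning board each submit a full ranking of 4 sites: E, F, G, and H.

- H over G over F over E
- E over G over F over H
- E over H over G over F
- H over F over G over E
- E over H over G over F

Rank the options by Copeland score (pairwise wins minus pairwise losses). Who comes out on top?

Pairwise results:
  E vs F: E wins 3–2.
  E vs G: E wins 3–2.
  E vs H: E wins 3–2.
  F vs G: G wins 4–1.
  F vs H: H wins 4–1.
  G vs H: H wins 4–1.
Copeland scores (wins − losses):
  E: 3 − 0 = 3
  F: 0 − 3 = -3
  G: 1 − 2 = -1
  H: 2 − 1 = 1
E has the best Copeland score.

E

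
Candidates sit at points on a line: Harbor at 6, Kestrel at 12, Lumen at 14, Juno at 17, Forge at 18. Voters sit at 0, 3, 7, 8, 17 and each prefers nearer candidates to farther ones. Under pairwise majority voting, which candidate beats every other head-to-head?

Harbor

With single-peaked preferences on a line, the Condorcet winner is the candidate closest to the median voter.
The median voter (position 7) is closest to Harbor at 6.
Check: Harbor vs Juno — voters closer to Harbor: 4 of 5.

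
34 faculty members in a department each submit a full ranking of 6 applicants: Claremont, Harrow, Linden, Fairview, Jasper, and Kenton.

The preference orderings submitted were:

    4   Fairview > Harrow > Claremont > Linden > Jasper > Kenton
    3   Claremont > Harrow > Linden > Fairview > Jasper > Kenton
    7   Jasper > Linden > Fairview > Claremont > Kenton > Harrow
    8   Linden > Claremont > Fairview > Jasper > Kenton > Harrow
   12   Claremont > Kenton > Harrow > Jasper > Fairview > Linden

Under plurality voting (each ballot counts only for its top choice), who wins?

Claremont

First-place vote totals:
  Claremont: 15
  Harrow: 0
  Linden: 8
  Fairview: 4
  Jasper: 7
  Kenton: 0
Claremont has the most first-place votes.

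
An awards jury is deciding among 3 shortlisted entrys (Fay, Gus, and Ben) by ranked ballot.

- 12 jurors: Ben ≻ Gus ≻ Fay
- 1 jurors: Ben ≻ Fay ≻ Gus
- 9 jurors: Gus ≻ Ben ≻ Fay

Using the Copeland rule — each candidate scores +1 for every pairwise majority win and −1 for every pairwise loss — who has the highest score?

Ben

Pairwise results:
  Fay vs Gus: Gus wins 21–1.
  Fay vs Ben: Ben wins 22–0.
  Gus vs Ben: Ben wins 13–9.
Copeland scores (wins − losses):
  Fay: 0 − 2 = -2
  Gus: 1 − 1 = 0
  Ben: 2 − 0 = 2
Ben has the best Copeland score.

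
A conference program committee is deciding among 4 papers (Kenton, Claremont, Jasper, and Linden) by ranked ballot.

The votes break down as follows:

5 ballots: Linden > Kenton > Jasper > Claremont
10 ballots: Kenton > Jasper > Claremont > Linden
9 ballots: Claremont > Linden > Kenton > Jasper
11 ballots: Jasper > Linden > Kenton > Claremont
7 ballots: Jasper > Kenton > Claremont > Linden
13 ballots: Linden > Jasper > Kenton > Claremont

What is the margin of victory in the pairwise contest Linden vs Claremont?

Ballots ranking Linden above Claremont: 5+11+13 = 29.
Ballots ranking Claremont above Linden: 10+9+7 = 26.
Linden wins 29–26, a margin of 3.

3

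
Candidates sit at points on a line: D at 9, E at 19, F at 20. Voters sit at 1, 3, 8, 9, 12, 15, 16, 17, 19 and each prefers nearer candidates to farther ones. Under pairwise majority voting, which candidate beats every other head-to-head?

With single-peaked preferences on a line, the Condorcet winner is the candidate closest to the median voter.
The median voter (position 12) is closest to D at 9.
Check: D vs F — voters closer to D: 5 of 9.

D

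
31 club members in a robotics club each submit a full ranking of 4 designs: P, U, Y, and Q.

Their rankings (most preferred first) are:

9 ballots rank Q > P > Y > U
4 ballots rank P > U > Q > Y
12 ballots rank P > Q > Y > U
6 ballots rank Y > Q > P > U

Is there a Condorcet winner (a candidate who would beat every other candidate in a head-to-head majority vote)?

Head-to-head results (31 voters total):
P vs U: P wins 31–0.
P vs Y: P wins 25–6.
P vs Q: P wins 16–15.
U vs Y: Y wins 27–4.
U vs Q: Q wins 27–4.
Y vs Q: Q wins 25–6.
P beats each rival — U (31–0), Y (25–6), Q (16–15) — so P is the Condorcet winner.

Yes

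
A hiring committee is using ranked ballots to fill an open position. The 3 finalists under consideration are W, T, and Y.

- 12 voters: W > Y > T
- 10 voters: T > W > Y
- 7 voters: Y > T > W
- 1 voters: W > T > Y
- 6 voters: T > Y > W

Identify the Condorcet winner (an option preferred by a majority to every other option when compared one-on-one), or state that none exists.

None — there is no Condorcet winner

Head-to-head results (36 voters total):
W vs T: T wins 23–13.
W vs Y: W wins 23–13.
T vs Y: Y wins 19–17.
No candidate beats all others: W beats Y beats T beats W, a majority cycle.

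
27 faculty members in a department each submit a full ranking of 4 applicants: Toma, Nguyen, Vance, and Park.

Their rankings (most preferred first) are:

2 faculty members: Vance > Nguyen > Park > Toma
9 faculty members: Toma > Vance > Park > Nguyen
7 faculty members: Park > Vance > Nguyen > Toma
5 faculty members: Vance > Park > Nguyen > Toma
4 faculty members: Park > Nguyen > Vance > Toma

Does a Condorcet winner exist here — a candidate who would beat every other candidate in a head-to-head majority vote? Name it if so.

Head-to-head results (27 voters total):
Toma vs Nguyen: Nguyen wins 18–9.
Toma vs Vance: Vance wins 18–9.
Toma vs Park: Park wins 18–9.
Nguyen vs Vance: Vance wins 23–4.
Nguyen vs Park: Park wins 25–2.
Vance vs Park: Vance wins 16–11.
Vance beats each rival — Toma (18–9), Nguyen (23–4), Park (16–11) — so Vance is the Condorcet winner.

Vance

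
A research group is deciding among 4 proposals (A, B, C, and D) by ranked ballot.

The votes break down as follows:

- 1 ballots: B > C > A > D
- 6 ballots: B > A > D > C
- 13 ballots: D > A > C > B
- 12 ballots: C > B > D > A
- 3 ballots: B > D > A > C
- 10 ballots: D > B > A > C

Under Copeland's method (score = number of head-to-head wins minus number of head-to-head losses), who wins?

Pairwise results:
  A vs B: B wins 32–13.
  A vs C: A wins 32–13.
  A vs D: D wins 38–7.
  B vs C: C wins 25–20.
  B vs D: D wins 23–22.
  C vs D: D wins 32–13.
Copeland scores (wins − losses):
  A: 1 − 2 = -1
  B: 1 − 2 = -1
  C: 1 − 2 = -1
  D: 3 − 0 = 3
D has the best Copeland score.

D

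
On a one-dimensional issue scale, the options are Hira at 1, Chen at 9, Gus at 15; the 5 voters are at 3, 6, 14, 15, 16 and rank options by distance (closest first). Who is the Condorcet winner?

Gus

With single-peaked preferences on a line, the Condorcet winner is the candidate closest to the median voter.
The median voter (position 14) is closest to Gus at 15.
Check: Gus vs Chen — voters closer to Gus: 3 of 5.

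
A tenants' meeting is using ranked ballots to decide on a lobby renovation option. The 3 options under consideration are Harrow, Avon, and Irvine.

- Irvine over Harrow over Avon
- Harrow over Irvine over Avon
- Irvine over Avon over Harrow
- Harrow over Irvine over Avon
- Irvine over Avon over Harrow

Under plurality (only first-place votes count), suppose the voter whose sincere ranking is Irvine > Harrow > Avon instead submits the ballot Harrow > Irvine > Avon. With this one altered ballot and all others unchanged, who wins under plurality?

Harrow

First-place totals with the altered ballot: Harrow 3, Avon 0, Irvine 2.
The switch changes the winner from Irvine to Harrow.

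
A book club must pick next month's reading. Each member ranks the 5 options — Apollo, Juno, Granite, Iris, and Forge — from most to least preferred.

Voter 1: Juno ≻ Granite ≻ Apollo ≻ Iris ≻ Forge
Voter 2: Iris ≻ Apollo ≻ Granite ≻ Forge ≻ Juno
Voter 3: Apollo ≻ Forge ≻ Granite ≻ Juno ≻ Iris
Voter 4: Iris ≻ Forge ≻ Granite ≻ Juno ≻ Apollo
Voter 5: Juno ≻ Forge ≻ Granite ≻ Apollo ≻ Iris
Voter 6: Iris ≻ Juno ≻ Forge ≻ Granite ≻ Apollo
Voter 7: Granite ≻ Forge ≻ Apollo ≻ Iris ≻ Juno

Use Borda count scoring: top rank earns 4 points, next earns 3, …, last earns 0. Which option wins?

Borda scores:
  Apollo: 2 + 3 + 4 + 0 + 1 + 0 + 2 = 12
  Juno: 4 + 0 + 1 + 1 + 4 + 3 + 0 = 13
  Granite: 3 + 2 + 2 + 2 + 2 + 1 + 4 = 16
  Iris: 1 + 4 + 0 + 4 + 0 + 4 + 1 = 14
  Forge: 0 + 1 + 3 + 3 + 3 + 2 + 3 = 15
Granite has the highest total.

Granite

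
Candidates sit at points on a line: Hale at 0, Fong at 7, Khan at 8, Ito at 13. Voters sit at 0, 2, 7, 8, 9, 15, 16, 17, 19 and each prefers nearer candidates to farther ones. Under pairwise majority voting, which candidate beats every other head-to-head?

Khan

With single-peaked preferences on a line, the Condorcet winner is the candidate closest to the median voter.
The median voter (position 9) is closest to Khan at 8.
Check: Khan vs Hale — voters closer to Khan: 7 of 9.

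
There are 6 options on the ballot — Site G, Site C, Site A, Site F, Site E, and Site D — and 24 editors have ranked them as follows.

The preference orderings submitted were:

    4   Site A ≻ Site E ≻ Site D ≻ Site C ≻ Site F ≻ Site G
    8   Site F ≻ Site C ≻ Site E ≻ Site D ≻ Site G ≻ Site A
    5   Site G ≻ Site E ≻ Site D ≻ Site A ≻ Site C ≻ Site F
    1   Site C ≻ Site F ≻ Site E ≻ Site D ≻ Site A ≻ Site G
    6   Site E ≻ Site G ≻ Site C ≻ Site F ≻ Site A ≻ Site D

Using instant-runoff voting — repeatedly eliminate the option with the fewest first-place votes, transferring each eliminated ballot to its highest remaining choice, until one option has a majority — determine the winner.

Round 1: Site F 8, Site E 6, Site G 5, Site A 4, Site C 1, Site D 0. Site D has the fewest and is eliminated.
Round 2: Site F 8, Site E 6, Site G 5, Site A 4, Site C 1. Site C has the fewest and is eliminated.
Round 3: Site F 9, Site E 6, Site G 5, Site A 4. Site A has the fewest and is eliminated.
Round 4: Site E 10, Site F 9, Site G 5. Site G has the fewest and is eliminated.
Round 5: Site E 15, Site F 9. Site E has a majority.

Site E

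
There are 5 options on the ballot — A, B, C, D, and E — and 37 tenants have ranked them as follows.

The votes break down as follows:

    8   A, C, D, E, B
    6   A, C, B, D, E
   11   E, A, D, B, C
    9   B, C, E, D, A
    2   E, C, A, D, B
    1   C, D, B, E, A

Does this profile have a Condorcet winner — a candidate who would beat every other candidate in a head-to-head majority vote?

Head-to-head results (37 voters total):
A vs B: A wins 27–10.
A vs C: A wins 25–12.
A vs D: A wins 27–10.
A vs E: E wins 23–14.
B vs C: B wins 20–17.
B vs D: D wins 22–15.
B vs E: E wins 21–16.
C vs D: C wins 26–11.
C vs E: C wins 24–13.
D vs E: E wins 22–15.
No candidate beats all others: A beats C beats E beats A, a majority cycle.

No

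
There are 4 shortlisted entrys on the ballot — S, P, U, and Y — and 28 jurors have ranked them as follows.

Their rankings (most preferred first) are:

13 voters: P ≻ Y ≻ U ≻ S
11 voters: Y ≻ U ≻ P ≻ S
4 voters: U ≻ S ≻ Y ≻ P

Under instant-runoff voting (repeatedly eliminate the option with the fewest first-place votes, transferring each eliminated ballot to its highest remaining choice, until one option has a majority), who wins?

Round 1: P 13, Y 11, U 4, S 0. S has the fewest and is eliminated.
Round 2: P 13, Y 11, U 4. U has the fewest and is eliminated.
Round 3: Y 15, P 13. Y has a majority.

Y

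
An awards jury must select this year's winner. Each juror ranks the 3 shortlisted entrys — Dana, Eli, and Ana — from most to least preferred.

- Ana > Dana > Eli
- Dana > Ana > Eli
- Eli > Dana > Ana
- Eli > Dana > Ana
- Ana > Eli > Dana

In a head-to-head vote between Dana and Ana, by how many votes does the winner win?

1

Ballots ranking Dana above Ana: 3.
Ballots ranking Ana above Dana: 2.
Dana wins 3–2, a margin of 1.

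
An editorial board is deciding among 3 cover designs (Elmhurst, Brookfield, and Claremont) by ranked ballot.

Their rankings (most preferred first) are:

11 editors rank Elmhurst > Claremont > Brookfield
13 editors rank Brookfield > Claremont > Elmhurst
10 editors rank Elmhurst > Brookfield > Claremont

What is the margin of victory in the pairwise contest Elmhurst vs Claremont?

Ballots ranking Elmhurst above Claremont: 11+10 = 21.
Ballots ranking Claremont above Elmhurst: 13.
Elmhurst wins 21–13, a margin of 8.

8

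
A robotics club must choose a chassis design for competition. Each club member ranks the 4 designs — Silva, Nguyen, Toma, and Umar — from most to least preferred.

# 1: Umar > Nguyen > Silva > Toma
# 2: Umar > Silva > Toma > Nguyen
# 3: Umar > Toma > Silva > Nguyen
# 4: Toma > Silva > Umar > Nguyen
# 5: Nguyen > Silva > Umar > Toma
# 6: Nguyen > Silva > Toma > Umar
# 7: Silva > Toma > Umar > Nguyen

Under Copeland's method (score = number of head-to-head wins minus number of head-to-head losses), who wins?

Silva

Pairwise results:
  Silva vs Nguyen: Silva wins 4–3.
  Silva vs Toma: Silva wins 5–2.
  Silva vs Umar: Silva wins 4–3.
  Nguyen vs Toma: Toma wins 4–3.
  Nguyen vs Umar: Umar wins 5–2.
  Toma vs Umar: Umar wins 4–3.
Copeland scores (wins − losses):
  Silva: 3 − 0 = 3
  Nguyen: 0 − 3 = -3
  Toma: 1 − 2 = -1
  Umar: 2 − 1 = 1
Silva has the best Copeland score.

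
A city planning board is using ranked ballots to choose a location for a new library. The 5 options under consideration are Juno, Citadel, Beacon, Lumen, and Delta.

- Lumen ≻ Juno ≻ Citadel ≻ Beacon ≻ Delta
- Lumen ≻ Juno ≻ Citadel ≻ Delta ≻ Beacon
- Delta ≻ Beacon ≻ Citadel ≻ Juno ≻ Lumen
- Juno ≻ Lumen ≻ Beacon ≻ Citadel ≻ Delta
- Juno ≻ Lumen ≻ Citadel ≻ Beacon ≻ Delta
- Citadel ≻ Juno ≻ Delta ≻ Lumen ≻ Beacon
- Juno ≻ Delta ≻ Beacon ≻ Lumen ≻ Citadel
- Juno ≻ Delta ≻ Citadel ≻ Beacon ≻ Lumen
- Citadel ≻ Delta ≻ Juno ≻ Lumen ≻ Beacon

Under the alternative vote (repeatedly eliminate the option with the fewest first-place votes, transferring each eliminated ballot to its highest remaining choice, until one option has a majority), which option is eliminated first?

Round 1: Juno 4, Citadel 2, Lumen 2, Delta 1, Beacon 0. Beacon has the fewest and is eliminated.
Round 2: Juno 4, Citadel 2, Lumen 2, Delta 1. Delta has the fewest and is eliminated.
Round 3: Juno 4, Citadel 3, Lumen 2. Lumen has the fewest and is eliminated.
Round 4: Juno 6, Citadel 3. Juno has a majority.

Beacon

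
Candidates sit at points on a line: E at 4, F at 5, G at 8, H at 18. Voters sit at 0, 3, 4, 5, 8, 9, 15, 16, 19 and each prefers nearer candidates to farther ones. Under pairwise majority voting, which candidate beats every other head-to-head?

G

With single-peaked preferences on a line, the Condorcet winner is the candidate closest to the median voter.
The median voter (position 8) is closest to G at 8.
Check: G vs H — voters closer to G: 6 of 9.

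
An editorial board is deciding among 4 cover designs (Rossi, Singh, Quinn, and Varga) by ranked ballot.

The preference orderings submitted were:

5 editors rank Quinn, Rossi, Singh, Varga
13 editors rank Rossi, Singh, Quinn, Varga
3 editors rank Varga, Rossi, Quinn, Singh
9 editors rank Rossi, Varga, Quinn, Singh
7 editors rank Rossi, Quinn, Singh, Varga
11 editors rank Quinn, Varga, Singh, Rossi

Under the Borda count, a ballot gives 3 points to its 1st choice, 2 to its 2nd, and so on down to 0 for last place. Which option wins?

Borda scores:
  Rossi: 5·2 + 13·3 + 3·2 + 9·3 + 7·3 + 11·0 = 103
  Singh: 5·1 + 13·2 + 3·0 + 9·0 + 7·1 + 11·1 = 49
  Quinn: 5·3 + 13·1 + 3·1 + 9·1 + 7·2 + 11·3 = 87
  Varga: 5·0 + 13·0 + 3·3 + 9·2 + 7·0 + 11·2 = 49
Rossi has the highest total.

Rossi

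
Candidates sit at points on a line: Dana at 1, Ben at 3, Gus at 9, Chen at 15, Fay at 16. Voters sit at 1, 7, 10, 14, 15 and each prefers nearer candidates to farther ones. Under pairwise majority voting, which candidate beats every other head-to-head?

With single-peaked preferences on a line, the Condorcet winner is the candidate closest to the median voter.
The median voter (position 10) is closest to Gus at 9.
Check: Gus vs Chen — voters closer to Gus: 3 of 5.

Gus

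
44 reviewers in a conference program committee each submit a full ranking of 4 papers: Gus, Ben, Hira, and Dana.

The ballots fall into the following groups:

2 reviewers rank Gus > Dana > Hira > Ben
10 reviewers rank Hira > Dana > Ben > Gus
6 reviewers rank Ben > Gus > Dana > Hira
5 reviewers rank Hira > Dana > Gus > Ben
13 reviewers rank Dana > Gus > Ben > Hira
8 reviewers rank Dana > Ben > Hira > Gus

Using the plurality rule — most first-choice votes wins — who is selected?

Dana

First-place vote totals:
  Gus: 2
  Ben: 6
  Hira: 15
  Dana: 21
Dana has the most first-place votes.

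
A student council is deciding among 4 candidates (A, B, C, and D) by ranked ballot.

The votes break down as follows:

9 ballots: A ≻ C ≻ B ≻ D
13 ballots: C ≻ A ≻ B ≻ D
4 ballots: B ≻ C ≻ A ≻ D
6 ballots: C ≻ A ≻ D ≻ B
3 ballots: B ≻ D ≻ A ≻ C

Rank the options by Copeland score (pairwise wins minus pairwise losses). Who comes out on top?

Pairwise results:
  A vs B: A wins 28–7.
  A vs C: C wins 23–12.
  A vs D: A wins 32–3.
  B vs C: C wins 28–7.
  B vs D: B wins 29–6.
  C vs D: C wins 32–3.
Copeland scores (wins − losses):
  A: 2 − 1 = 1
  B: 1 − 2 = -1
  C: 3 − 0 = 3
  D: 0 − 3 = -3
C has the best Copeland score.

C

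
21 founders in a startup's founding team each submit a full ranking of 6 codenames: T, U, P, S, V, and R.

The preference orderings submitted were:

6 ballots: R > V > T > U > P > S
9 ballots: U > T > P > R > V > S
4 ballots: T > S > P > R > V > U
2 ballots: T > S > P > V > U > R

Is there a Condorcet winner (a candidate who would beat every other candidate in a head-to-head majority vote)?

Head-to-head results (21 voters total):
T vs U: T wins 12–9.
T vs P: T wins 21–0.
T vs S: T wins 21–0.
T vs V: T wins 15–6.
T vs R: T wins 15–6.
U vs P: U wins 15–6.
U vs S: U wins 15–6.
U vs V: V wins 12–9.
U vs R: U wins 11–10.
P vs S: P wins 15–6.
P vs V: P wins 15–6.
P vs R: P wins 15–6.
S vs V: V wins 15–6.
S vs R: R wins 15–6.
V vs R: R wins 19–2.
T beats each rival — U (12–9), P (21–0), S (21–0), V (15–6), R (15–6) — so T is the Condorcet winner.

Yes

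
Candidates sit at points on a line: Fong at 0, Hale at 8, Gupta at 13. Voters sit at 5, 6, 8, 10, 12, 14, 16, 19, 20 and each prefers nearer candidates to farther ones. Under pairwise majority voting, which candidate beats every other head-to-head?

Gupta

With single-peaked preferences on a line, the Condorcet winner is the candidate closest to the median voter.
The median voter (position 12) is closest to Gupta at 13.
Check: Gupta vs Hale — voters closer to Gupta: 5 of 9.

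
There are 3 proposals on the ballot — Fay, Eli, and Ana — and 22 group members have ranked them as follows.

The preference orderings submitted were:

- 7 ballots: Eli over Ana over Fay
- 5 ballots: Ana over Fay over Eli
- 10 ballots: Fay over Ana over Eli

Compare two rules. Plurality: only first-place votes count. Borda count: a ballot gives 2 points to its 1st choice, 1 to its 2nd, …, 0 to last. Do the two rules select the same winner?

No

Plurality first-place counts: Fay 10, Eli 7, Ana 5 → Fay.
Borda totals: Fay 25, Eli 14, Ana 27 → Ana.
The two rules disagree: plurality picks Fay, Borda picks Ana.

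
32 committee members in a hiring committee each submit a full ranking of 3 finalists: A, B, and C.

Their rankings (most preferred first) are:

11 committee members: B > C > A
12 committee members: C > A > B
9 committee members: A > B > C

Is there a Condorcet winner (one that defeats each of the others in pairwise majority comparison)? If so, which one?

Head-to-head results (32 voters total):
A vs B: A wins 21–11.
A vs C: C wins 23–9.
B vs C: B wins 20–12.
No candidate beats all others: A beats B beats C beats A, a majority cycle.

There is no Condorcet winner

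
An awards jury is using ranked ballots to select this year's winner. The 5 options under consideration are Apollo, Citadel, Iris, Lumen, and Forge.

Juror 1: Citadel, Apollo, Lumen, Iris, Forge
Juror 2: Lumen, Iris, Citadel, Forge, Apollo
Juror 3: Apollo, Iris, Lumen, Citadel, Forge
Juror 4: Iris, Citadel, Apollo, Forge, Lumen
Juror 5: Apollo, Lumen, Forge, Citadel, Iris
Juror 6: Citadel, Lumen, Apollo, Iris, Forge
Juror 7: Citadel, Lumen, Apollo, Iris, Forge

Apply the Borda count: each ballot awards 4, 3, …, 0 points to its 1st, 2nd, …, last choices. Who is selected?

Borda scores:
  Apollo: 3 + 0 + 4 + 2 + 4 + 2 + 2 = 17
  Citadel: 4 + 2 + 1 + 3 + 1 + 4 + 4 = 19
  Iris: 1 + 3 + 3 + 4 + 0 + 1 + 1 = 13
  Lumen: 2 + 4 + 2 + 0 + 3 + 3 + 3 = 17
  Forge: 0 + 1 + 0 + 1 + 2 + 0 + 0 = 4
Citadel has the highest total.

Citadel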